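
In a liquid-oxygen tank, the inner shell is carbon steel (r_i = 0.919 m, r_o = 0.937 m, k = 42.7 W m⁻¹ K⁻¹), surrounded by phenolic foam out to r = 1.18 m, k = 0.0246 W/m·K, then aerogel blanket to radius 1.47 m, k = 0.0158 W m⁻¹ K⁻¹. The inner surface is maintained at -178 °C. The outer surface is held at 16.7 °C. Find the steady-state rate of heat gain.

Q = 125 W

Series thermal resistances, inner to outer:
  R_carbon steel = (1/0.919 − 1/0.937)/(4πk) = 0.02090/(4π·42.7) = 3.896×10^-5 K/W
  R_phenolic foam = (1/0.937 − 1/1.18)/(4πk) = 0.2198/(4π·0.0246) = 0.7110 K/W
  R_aerogel blanket = (1/1.18 − 1/1.47)/(4πk) = 0.1672/(4π·0.0158) = 0.8420 K/W
ΣR = 3.896×10^-5 + 0.7110 + 0.8420 = 1.553 K/W
Q = ΔT/ΣR = (-178 °C − 16.7 °C)/1.553 = -125 W
(Negative Q ⇒ heat flows inward; heat gain = 125 W.)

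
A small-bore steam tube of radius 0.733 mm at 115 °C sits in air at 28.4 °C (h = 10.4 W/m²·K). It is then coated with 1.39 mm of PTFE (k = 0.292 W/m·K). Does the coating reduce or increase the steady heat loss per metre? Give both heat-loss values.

increases: 4.15 → 11.1 W/m

Critical radius for a cylinder: r_cr = k/h = 0.0281 m = 2.81 cm.
Outer radius after coating: r₂ = 7.33×10^-4 + 0.00139 = 0.002123 m.
Since r₁ < r_cr and r₂ ≤ r_cr, the coating moves toward the maximum at r_cr — heat loss rises.
Bare: R = 1/(2πr₁h) = 20.88 m·K/W; Q = 86.6/20.88 = 4.15 W/m.
Coated: R = R_cond + R_conv = 7.788 m·K/W; Q = 86.6/7.788 = 11.1 W/m.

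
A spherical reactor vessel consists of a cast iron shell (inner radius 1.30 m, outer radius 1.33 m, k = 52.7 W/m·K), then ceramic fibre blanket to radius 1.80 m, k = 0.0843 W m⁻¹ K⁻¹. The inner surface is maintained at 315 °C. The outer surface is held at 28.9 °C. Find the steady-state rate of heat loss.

Series thermal resistances, inner to outer:
  R_cast iron = (1/1.30 − 1/1.33)/(4πk) = 0.01735/(4π·52.7) = 2.620×10^-5 K/W
  R_ceramic fibre blanket = (1/1.33 − 1/1.80)/(4πk) = 0.1963/(4π·0.0843) = 0.1853 K/W
ΣR = 2.620×10^-5 + 0.1853 = 0.1853 K/W
Q = ΔT/ΣR = (315 °C − 28.9 °C)/0.1853 = 1540 W

Q = 1540 W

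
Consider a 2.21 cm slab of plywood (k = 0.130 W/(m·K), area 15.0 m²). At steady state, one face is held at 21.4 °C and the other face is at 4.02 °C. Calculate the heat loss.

Q = kA·ΔT/L = 0.130 × 15.0 × |21.4 °C − 4.02 °C| / 0.0221 = 1530 W

Q = 1530 W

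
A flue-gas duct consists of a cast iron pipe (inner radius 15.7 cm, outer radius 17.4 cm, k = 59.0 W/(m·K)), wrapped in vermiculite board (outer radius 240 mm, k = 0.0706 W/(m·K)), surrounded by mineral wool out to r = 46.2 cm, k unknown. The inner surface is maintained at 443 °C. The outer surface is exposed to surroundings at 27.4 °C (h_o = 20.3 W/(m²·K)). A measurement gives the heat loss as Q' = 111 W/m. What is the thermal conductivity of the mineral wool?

k = 0.0347 W/m·K

ΣR = ΔT/Q' = |443 − 27.4|/111 = 3.744 m·K/W
Known resistances:
  R'_cast iron = ln(0.174/0.157)/(2πk) = 0.1028/(2π·59.0) = 2.773×10^-4 m·K/W
  R'_vermiculite board = ln(0.240/0.174)/(2πk) = 0.3216/(2π·0.0706) = 0.7250 m·K/W
  R'_conv,out = 1/(2πr h) = 1/(2π·0.462·20.3) = 0.01697 m·K/W
R_mineral wool = ΣR − ΣR_known = 3.744 − 0.7422 = 3.002 m·K/W
ln(r₂/r₁)/(2πk) = 3.002 ⇒ k = 0.6549/(2π·3.002) = 0.0347 W/m·K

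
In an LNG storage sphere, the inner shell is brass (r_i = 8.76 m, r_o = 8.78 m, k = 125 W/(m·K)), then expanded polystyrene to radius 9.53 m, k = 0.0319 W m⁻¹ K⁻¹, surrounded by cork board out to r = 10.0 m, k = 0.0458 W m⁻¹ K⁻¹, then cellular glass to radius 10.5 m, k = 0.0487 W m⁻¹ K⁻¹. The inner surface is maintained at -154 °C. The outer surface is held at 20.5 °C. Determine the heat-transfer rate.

Series thermal resistances, inner to outer:
  R_brass = (1/8.76 − 1/8.78)/(4πk) = 2.600×10^-4/(4π·125) = 1.655×10^-7 K/W
  R_expanded polystyrene = (1/8.78 − 1/9.53)/(4πk) = 0.008963/(4π·0.0319) = 0.02236 K/W
  R_cork board = (1/9.53 − 1/10.0)/(4πk) = 0.004932/(4π·0.0458) = 0.008569 K/W
  R_cellular glass = (1/10.0 − 1/10.5)/(4πk) = 0.004762/(4π·0.0487) = 0.007781 K/W
ΣR = 1.655×10^-7 + 0.02236 + 0.008569 + 0.007781 = 0.03871 K/W
Q = ΔT/ΣR = (-154 °C − 20.5 °C)/0.03871 = -4510 W
(Negative Q ⇒ heat flows inward; heat gain = 4510 W.)

Q = 4.51 kW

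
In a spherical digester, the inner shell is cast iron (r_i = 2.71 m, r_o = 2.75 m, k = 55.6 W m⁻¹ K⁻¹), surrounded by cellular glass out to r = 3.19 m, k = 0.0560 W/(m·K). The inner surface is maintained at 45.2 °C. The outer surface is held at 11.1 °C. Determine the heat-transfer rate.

Resistance network (inner→outer):
  R_cast iron = (1/2.71 − 1/2.75)/(4πk) = 0.005367/(4π·55.6) = 7.682×10^-6 K/W
  R_cellular glass = (1/2.75 − 1/3.19)/(4πk) = 0.05016/(4π·0.0560) = 0.07127 K/W
ΣR = 7.682×10^-6 + 0.07127 = 0.07128 K/W
Q = ΔT/ΣR = (45.2 °C − 11.1 °C)/0.07128 = 478 W

Q = 478 W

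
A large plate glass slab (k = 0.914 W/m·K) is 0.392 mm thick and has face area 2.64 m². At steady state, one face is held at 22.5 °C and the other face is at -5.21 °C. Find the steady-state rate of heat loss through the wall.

Q = kA·ΔT/L = 0.914 × 2.64 × |22.5 °C − -5.21 °C| / 3.92×10^-4 = 1.71×10^5 W

Q = 171 kW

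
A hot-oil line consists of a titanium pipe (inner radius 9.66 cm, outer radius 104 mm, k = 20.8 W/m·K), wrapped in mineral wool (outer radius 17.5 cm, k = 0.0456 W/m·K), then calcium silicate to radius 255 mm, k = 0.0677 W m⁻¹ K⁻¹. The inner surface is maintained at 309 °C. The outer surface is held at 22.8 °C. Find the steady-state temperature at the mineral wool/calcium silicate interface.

Series thermal resistances, inner to outer:
  R'_titanium = ln(0.104/0.0966)/(2πk) = 0.07381/(2π·20.8) = 5.648×10^-4 m·K/W
  R'_mineral wool = ln(0.175/0.104)/(2πk) = 0.5204/(2π·0.0456) = 1.816 m·K/W
  R'_calcium silicate = ln(0.255/0.175)/(2πk) = 0.3765/(2π·0.0677) = 0.8851 m·K/W
ΣR = 5.648×10^-4 + 1.816 + 0.8851 = 2.702 m·K/W
Q' = ΔT/ΣR = (309 °C − 22.8 °C)/2.702 = 105.9 W/m
From the inner boundary to the mineral wool/calcium silicate interface, ΣR_partial = 1.817 m·K/W.
T_interface = T_in − Q'·ΣR_partial = 309 °C − (105.9)(1.817) = 117 °C

T = 117 °C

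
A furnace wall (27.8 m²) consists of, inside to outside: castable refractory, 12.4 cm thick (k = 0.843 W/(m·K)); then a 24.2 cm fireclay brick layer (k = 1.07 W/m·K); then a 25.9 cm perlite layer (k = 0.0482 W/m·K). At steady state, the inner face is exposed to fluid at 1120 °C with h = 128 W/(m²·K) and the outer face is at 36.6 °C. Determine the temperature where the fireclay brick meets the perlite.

T = 1048 °C

Series thermal resistances, inner to outer:
  R_conv,in = 1/(hA) = 1/(128·27.8) = 2.810×10^-4 K/W
  R_castable refractory = L/(kA) = 0.124/(0.843·27.8) = 0.005291 K/W
  R_fireclay brick = L/(kA) = 0.242/(1.07·27.8) = 0.008136 K/W
  R_perlite = L/(kA) = 0.259/(0.0482·27.8) = 0.1933 K/W
ΣR = 2.810×10^-4 + 0.005291 + 0.008136 + 0.1933 = 0.2070 K/W
Q = ΔT/ΣR = (1120 °C − 36.6 °C)/0.2070 = 5234 W
From the inner boundary to the fireclay brick/perlite interface, ΣR_partial = 0.01371 K/W.
T_interface = T_in − Q·ΣR_partial = 1120 °C − (5234)(0.01371) = 1048 °C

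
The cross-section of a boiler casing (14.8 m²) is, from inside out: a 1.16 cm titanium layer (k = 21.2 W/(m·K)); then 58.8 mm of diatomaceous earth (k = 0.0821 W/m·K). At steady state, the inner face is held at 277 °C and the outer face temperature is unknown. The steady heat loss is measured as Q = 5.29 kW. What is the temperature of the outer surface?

Series resistances:
  R_titanium = L/(kA) = 0.0116/(21.2·14.8) = 3.697×10^-5 K/W
  R_diatomaceous earth = L/(kA) = 0.0588/(0.0821·14.8) = 0.04839 K/W
ΣR = 0.04843 K/W
ΔT = Q·ΣR = 5290 × 0.04843 = 256.2 K
Heat flows outward, so T_out = T_in − ΔT = 277 − 256.2 = 20.8 °C

T_out = 20.8 °C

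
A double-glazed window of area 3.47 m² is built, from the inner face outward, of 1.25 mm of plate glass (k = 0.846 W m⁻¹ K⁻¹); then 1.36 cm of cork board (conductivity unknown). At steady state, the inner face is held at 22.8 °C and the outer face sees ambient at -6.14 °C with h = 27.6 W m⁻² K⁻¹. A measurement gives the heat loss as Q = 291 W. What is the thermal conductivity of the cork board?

k = 0.0442 W/m·K

ΣR = ΔT/Q = |22.8 − -6.14|/291 = 0.09945 K/W
Known resistances:
  R_plate glass = L/(kA) = 0.00125/(0.846·3.47) = 4.258×10^-4 K/W
  R_conv,out = 1/(hA) = 1/(27.6·3.47) = 0.01044 K/W
R_cork board = ΣR − ΣR_known = 0.09945 − 0.01087 = 0.08858 K/W
L/(kA) = 0.08858 ⇒ k = 0.0136/(0.08858·3.47) = 0.0442 W/m·K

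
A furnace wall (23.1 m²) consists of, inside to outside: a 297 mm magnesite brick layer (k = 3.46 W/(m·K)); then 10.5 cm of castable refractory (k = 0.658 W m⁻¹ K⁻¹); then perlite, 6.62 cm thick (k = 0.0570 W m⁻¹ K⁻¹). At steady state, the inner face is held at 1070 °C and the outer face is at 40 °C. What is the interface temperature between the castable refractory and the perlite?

Resistance network (inner→outer):
  R_magnesite brick = L/(kA) = 0.297/(3.46·23.1) = 0.003716 K/W
  R_castable refractory = L/(kA) = 0.105/(0.658·23.1) = 0.006908 K/W
  R_perlite = L/(kA) = 0.0662/(0.0570·23.1) = 0.05028 K/W
ΣR = 0.003716 + 0.006908 + 0.05028 = 0.06090 K/W
Q = ΔT/ΣR = (1070 °C − 40 °C)/0.06090 = 16910 W
From the inner boundary to the castable refractory/perlite interface, ΣR_partial = 0.01062 K/W.
T_interface = T_in − Q·ΣR_partial = 1070 °C − (16910)(0.01062) = 890 °C

T = 890 °C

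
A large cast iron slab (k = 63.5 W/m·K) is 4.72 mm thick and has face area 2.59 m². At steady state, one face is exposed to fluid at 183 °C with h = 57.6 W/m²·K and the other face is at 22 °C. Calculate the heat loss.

Q = 23900 W

Resistance network (inner→outer):
  R_conv,in = 1/(hA) = 1/(57.6·2.59) = 0.006703 K/W
  R_cast iron = L/(kA) = 0.00472/(63.5·2.59) = 2.870×10^-5 K/W
ΣR = 0.006703 + 2.870×10^-5 = 0.006732 K/W
Q = ΔT/ΣR = (183 °C − 22 °C)/0.006732 = 23900 W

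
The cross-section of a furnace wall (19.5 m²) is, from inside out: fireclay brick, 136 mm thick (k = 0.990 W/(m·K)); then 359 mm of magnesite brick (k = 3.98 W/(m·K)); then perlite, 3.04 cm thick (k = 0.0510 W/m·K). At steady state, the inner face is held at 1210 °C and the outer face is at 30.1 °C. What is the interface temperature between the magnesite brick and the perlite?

T = 884 °C

Series thermal resistances, inner to outer:
  R_fireclay brick = L/(kA) = 0.136/(0.990·19.5) = 0.007045 K/W
  R_magnesite brick = L/(kA) = 0.359/(3.98·19.5) = 0.004626 K/W
  R_perlite = L/(kA) = 0.0304/(0.0510·19.5) = 0.03057 K/W
ΣR = 0.007045 + 0.004626 + 0.03057 = 0.04224 K/W
Q = ΔT/ΣR = (1210 °C − 30.1 °C)/0.04224 = 27930 W
From the inner boundary to the magnesite brick/perlite interface, ΣR_partial = 0.01167 K/W.
T_interface = T_in − Q·ΣR_partial = 1210 °C − (27930)(0.01167) = 884 °C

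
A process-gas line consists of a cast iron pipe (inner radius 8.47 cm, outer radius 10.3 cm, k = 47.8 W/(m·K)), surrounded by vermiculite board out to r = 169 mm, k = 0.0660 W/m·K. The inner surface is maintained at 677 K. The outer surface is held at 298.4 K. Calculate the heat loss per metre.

Series thermal resistances, inner to outer:
  R'_cast iron = ln(0.103/0.0847)/(2πk) = 0.1956/(2π·47.8) = 6.513×10^-4 m·K/W
  R'_vermiculite board = ln(0.169/0.103)/(2πk) = 0.4952/(2π·0.0660) = 1.194 m·K/W
ΣR = 6.513×10^-4 + 1.194 = 1.195 m·K/W
Q' = ΔT/ΣR = (677 K − 298.4 K)/1.195 = 317 W/m

Q' = 317 W/m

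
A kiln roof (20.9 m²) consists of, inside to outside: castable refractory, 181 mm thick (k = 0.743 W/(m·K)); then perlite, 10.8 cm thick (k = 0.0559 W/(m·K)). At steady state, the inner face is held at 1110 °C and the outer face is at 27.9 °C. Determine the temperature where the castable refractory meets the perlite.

Series thermal resistances, inner to outer:
  R_castable refractory = L/(kA) = 0.181/(0.743·20.9) = 0.01166 K/W
  R_perlite = L/(kA) = 0.108/(0.0559·20.9) = 0.09244 K/W
ΣR = 0.01166 + 0.09244 = 0.1041 K/W
Q = ΔT/ΣR = (1110 °C − 27.9 °C)/0.1041 = 10390 W
From the inner boundary to the castable refractory/perlite interface, ΣR_partial = 0.01166 K/W.
T_interface = T_in − Q·ΣR_partial = 1110 °C − (10390)(0.01166) = 989 °C

T = 989 °C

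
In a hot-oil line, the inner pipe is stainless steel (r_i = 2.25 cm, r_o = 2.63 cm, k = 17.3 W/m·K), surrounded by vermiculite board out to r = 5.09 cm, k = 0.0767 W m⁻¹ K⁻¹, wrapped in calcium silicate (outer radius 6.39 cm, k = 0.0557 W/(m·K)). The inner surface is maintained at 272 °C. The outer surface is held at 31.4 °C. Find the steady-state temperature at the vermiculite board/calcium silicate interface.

T = 109 °C

Resistance network (inner→outer):
  R'_stainless steel = ln(0.0263/0.0225)/(2πk) = 0.1561/(2π·17.3) = 0.001436 m·K/W
  R'_vermiculite board = ln(0.0509/0.0263)/(2πk) = 0.6603/(2π·0.0767) = 1.370 m·K/W
  R'_calcium silicate = ln(0.0639/0.0509)/(2πk) = 0.2275/(2π·0.0557) = 0.6499 m·K/W
ΣR = 0.001436 + 1.370 + 0.6499 = 2.021 m·K/W
Q' = ΔT/ΣR = (272 °C − 31.4 °C)/2.021 = 119.0 W/m
From the inner boundary to the vermiculite board/calcium silicate interface, ΣR_partial = 1.371 m·K/W.
T_interface = T_in − Q'·ΣR_partial = 272 °C − (119.0)(1.371) = 109 °C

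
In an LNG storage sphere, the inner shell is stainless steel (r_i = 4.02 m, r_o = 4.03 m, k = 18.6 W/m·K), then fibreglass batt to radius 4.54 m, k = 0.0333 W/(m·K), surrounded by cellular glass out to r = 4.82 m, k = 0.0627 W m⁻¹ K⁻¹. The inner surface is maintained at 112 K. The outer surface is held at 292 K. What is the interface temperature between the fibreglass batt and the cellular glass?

T = 256.7 K

Treat each layer as a resistance in series:
  R_stainless steel = (1/4.02 − 1/4.03)/(4πk) = 6.173×10^-4/(4π·18.6) = 2.641×10^-6 K/W
  R_fibreglass batt = (1/4.03 − 1/4.54)/(4πk) = 0.02787/(4π·0.0333) = 0.06661 K/W
  R_cellular glass = (1/4.54 − 1/4.82)/(4πk) = 0.01280/(4π·0.0627) = 0.01624 K/W
ΣR = 2.641×10^-6 + 0.06661 + 0.01624 = 0.08285 K/W
Q = ΔT/ΣR = (112 K − 292 K)/0.08285 = -2173 W
From the inner boundary to the fibreglass batt/cellular glass interface, ΣR_partial = 0.06661 K/W.
T_interface = T_in − Q·ΣR_partial = 112 K − (-2173)(0.06661) = 256.7 K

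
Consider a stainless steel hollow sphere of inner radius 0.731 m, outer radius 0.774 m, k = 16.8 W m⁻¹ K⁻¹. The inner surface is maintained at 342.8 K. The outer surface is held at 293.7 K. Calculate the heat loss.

Q = 136 kW

Q = 4πk·ΔT/(1/r₁ − 1/r₂) = 4π × 16.8 × 49.1 / (1/0.731 − 1/0.774) = 1.36×10^5 W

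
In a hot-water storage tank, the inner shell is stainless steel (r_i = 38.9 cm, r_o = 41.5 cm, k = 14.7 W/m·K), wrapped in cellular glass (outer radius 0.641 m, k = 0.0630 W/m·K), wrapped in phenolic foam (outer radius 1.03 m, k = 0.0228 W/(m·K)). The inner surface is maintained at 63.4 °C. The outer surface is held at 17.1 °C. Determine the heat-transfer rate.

Treat each layer as a resistance in series:
  R_stainless steel = (1/0.389 − 1/0.415)/(4πk) = 0.1611/(4π·14.7) = 8.719×10^-4 K/W
  R_cellular glass = (1/0.415 − 1/0.641)/(4πk) = 0.8496/(4π·0.0630) = 1.073 K/W
  R_phenolic foam = (1/0.641 − 1/1.03)/(4πk) = 0.5892/(4π·0.0228) = 2.056 K/W
ΣR = 8.719×10^-4 + 1.073 + 2.056 = 3.130 K/W
Q = ΔT/ΣR = (63.4 °C − 17.1 °C)/3.130 = 14.8 W

Q = 14.8 W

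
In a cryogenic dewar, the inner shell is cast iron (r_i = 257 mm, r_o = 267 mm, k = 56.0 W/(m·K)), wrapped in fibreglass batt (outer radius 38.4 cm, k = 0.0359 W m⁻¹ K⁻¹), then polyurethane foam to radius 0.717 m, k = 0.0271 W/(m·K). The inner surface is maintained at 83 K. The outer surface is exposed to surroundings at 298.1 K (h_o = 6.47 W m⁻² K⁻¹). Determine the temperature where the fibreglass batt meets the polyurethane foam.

T = 172 K

Resistance network (inner→outer):
  R_cast iron = (1/0.257 − 1/0.267)/(4πk) = 0.1457/(4π·56.0) = 2.071×10^-4 K/W
  R_fibreglass batt = (1/0.267 − 1/0.384)/(4πk) = 1.141/(4π·0.0359) = 2.530 K/W
  R_polyurethane foam = (1/0.384 − 1/0.717)/(4πk) = 1.209/(4π·0.0271) = 3.552 K/W
  R_conv,out = 1/(4πr²h) = 1/(4π·0.717²·6.47) = 0.02392 K/W
ΣR = 2.071×10^-4 + 2.530 + 3.552 + 0.02392 = 6.106 K/W
Q = ΔT/ΣR = (83 K − 298.1 K)/6.106 = -35.23 W
From the inner boundary to the fibreglass batt/polyurethane foam interface, ΣR_partial = 2.530 K/W.
T_interface = T_in − Q·ΣR_partial = 83 K − (-35.23)(2.530) = 172 K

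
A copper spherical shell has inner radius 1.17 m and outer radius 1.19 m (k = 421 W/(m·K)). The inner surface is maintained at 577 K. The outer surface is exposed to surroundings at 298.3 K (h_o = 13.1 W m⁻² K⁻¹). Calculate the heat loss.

Series thermal resistances, inner to outer:
  R_copper = (1/1.17 − 1/1.19)/(4πk) = 0.01436/(4π·421) = 2.715×10^-6 K/W
  R_conv,out = 1/(4πr²h) = 1/(4π·1.19²·13.1) = 0.004290 K/W
ΣR = 2.715×10^-6 + 0.004290 = 0.004293 K/W
Q = ΔT/ΣR = (577 K − 298.3 K)/0.004293 = 64900 W

Q = 64.9 kW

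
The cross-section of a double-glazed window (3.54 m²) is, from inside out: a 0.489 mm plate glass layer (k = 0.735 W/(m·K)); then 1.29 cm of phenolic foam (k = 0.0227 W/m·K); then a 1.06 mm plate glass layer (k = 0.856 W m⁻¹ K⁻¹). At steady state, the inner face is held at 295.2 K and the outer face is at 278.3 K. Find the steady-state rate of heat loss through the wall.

Series thermal resistances, inner to outer:
  R_plate glass = L/(kA) = 4.89×10^-4/(0.735·3.54) = 1.879×10^-4 K/W
  R_phenolic foam = L/(kA) = 0.0129/(0.0227·3.54) = 0.1605 K/W
  R_plate glass = L/(kA) = 0.00106/(0.856·3.54) = 3.498×10^-4 K/W
ΣR = 1.879×10^-4 + 0.1605 + 3.498×10^-4 = 0.1610 K/W
Q = ΔT/ΣR = (295.2 K − 278.3 K)/0.1610 = 105 W

Q = 105 W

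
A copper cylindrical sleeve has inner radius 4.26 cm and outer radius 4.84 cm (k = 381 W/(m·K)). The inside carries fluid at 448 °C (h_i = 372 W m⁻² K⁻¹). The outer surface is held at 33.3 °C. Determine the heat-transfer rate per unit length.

Q' = 41.1 kW/m

Resistance network (inner→outer):
  R'_conv,in = 1/(2πr h) = 1/(2π·0.0426·372) = 0.01004 m·K/W
  R'_copper = ln(0.0484/0.0426)/(2πk) = 0.1276/(2π·381) = 5.332×10^-5 m·K/W
ΣR = 0.01004 + 5.332×10^-5 = 0.01009 m·K/W
Q' = ΔT/ΣR = (448 °C − 33.3 °C)/0.01009 = 41100 W/m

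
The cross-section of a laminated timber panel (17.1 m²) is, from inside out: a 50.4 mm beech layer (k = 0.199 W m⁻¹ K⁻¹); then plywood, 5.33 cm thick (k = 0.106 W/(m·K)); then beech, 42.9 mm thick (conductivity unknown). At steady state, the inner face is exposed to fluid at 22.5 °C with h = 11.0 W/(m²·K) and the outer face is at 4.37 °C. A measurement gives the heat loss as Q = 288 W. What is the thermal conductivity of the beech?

ΣR = ΔT/Q = |22.5 − 4.37|/288 = 0.06295 K/W
Known resistances:
  R_conv,in = 1/(hA) = 1/(11.0·17.1) = 0.005316 K/W
  R_beech = L/(kA) = 0.0504/(0.199·17.1) = 0.01481 K/W
  R_plywood = L/(kA) = 0.0533/(0.106·17.1) = 0.02941 K/W
R_beech = ΣR − ΣR_known = 0.06295 − 0.04954 = 0.01341 K/W
L/(kA) = 0.01341 ⇒ k = 0.0429/(0.01341·17.1) = 0.187 W/m·K

k = 0.187 W/m·K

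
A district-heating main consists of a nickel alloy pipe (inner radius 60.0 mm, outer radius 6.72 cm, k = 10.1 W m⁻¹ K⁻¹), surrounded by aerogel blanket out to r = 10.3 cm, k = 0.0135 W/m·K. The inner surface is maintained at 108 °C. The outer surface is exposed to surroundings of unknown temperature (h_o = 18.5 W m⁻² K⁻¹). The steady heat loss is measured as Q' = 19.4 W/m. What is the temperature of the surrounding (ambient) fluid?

Series resistances:
  R'_nickel alloy = ln(0.0672/0.0600)/(2πk) = 0.1133/(2π·10.1) = 0.001786 m·K/W
  R'_aerogel blanket = ln(0.103/0.0672)/(2πk) = 0.4271/(2π·0.0135) = 5.035 m·K/W
  R'_conv,out = 1/(2πr h) = 1/(2π·0.103·18.5) = 0.08352 m·K/W
ΣR = 5.120 m·K/W
ΔT = Q'·ΣR = 19.4 × 5.120 = 99.33 K
Heat flows outward, so T_out = T_in − ΔT = 108 − 99.33 = 8.67 °C

T_out = 8.67 °C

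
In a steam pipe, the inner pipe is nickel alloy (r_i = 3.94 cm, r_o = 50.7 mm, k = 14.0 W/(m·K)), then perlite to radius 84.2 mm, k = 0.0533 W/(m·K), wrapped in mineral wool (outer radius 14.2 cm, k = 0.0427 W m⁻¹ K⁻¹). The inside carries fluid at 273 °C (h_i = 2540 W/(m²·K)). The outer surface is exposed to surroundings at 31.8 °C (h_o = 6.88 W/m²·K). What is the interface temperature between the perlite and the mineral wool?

Treat each layer as a resistance in series:
  R'_conv,in = 1/(2πr h) = 1/(2π·0.0394·2540) = 0.001590 m·K/W
  R'_nickel alloy = ln(0.0507/0.0394)/(2πk) = 0.2522/(2π·14.0) = 0.002867 m·K/W
  R'_perlite = ln(0.0842/0.0507)/(2πk) = 0.5073/(2π·0.0533) = 1.515 m·K/W
  R'_mineral wool = ln(0.142/0.0842)/(2πk) = 0.5226/(2π·0.0427) = 1.948 m·K/W
  R'_conv,out = 1/(2πr h) = 1/(2π·0.142·6.88) = 0.1629 m·K/W
ΣR = 0.001590 + 0.002867 + 1.515 + 1.948 + 0.1629 = 3.630 m·K/W
Q' = ΔT/ΣR = (273 °C − 31.8 °C)/3.630 = 66.45 W/m
From the inner boundary to the perlite/mineral wool interface, ΣR_partial = 1.519 m·K/W.
T_interface = T_in − Q'·ΣR_partial = 273 °C − (66.45)(1.519) = 172 °C

T = 172 °C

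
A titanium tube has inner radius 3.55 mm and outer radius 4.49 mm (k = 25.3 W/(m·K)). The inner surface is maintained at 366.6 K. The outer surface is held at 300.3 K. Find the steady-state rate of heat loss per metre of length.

Q' = 2πk·ΔT/ln(r₂/r₁) = 2π × 25.3 × 66.3 / ln(0.00449/0.00355) = 44900 W/m

Q' = 44900 W/m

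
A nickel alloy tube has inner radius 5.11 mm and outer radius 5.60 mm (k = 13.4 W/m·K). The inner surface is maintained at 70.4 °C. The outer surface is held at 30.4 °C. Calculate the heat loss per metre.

Q' = 2πk·ΔT/ln(r₂/r₁) = 2π × 13.4 × 40 / ln(0.00560/0.00511) = 36800 W/m

Q' = 36800 W/m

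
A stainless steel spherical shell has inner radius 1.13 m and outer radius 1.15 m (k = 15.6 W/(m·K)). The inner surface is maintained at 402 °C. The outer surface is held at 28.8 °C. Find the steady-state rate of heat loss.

Q = 4πk·ΔT/(1/r₁ − 1/r₂) = 4π × 15.6 × 373.2 / (1/1.13 − 1/1.15) = 4.75×10^6 W

Q = 4750 kW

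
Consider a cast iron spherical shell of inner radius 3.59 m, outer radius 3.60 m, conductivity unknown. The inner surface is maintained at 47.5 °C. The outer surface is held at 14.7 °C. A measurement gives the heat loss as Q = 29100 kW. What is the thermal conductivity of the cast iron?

ΣR = ΔT/Q = |47.5 − 14.7|/2.91×10^7 = 1.127×10^-6 K/W
(1/r₁−1/r₂)/(4πk) = 1.127×10^-6 ⇒ k = 7.738×10^-4/(4π·1.127×10^-6) = 54.6 W/m·K

k = 54.6 W/m·K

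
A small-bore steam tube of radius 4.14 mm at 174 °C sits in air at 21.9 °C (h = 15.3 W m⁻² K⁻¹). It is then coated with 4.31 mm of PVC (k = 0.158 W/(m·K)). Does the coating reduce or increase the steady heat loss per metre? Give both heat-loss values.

Critical radius for a cylinder: r_cr = k/h = 0.0103 m = 1.03 cm.
Outer radius after coating: r₂ = 0.00414 + 0.00431 = 0.00845 m.
Since r₁ < r_cr and r₂ ≤ r_cr, the coating moves toward the maximum at r_cr — heat loss rises.
Bare: R = 1/(2πr₁h) = 2.513 m·K/W; Q = 152.1/2.513 = 60.5 W/m.
Coated: R = R_cond + R_conv = 1.950 m·K/W; Q = 152.1/1.950 = 78.0 W/m.

increases: 60.5 → 78.0 W/m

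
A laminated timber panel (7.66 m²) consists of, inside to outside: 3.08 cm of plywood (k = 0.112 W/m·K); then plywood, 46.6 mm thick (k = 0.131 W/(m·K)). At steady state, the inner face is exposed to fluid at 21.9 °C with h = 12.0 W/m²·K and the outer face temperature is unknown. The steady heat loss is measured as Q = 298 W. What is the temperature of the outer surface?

T_out = -5.88 °C

Sum the resistances:
  R_conv,in = 1/(hA) = 1/(12.0·7.66) = 0.01088 K/W
  R_plywood = L/(kA) = 0.0308/(0.112·7.66) = 0.03590 K/W
  R_plywood = L/(kA) = 0.0466/(0.131·7.66) = 0.04644 K/W
ΣR = 0.09322 K/W
ΔT = Q·ΣR = 298 × 0.09322 = 27.78 K
Heat flows outward, so T_out = T_in − ΔT = 21.9 − 27.78 = -5.88 °C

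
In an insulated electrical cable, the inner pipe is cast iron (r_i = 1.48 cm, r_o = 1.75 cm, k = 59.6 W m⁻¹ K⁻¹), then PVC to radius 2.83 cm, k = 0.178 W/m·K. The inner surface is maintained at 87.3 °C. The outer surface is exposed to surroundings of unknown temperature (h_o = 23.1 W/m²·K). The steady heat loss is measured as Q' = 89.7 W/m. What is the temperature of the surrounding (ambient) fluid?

Sum the resistances:
  R'_cast iron = ln(0.0175/0.0148)/(2πk) = 0.1676/(2π·59.6) = 4.475×10^-4 m·K/W
  R'_PVC = ln(0.0283/0.0175)/(2πk) = 0.4807/(2π·0.178) = 0.4298 m·K/W
  R'_conv,out = 1/(2πr h) = 1/(2π·0.0283·23.1) = 0.2435 m·K/W
ΣR = 0.6737 m·K/W
ΔT = Q'·ΣR = 89.7 × 0.6737 = 60.43 K
Heat flows outward, so T_out = T_in − ΔT = 87.3 − 60.43 = 26.9 °C

T_out = 26.9 °C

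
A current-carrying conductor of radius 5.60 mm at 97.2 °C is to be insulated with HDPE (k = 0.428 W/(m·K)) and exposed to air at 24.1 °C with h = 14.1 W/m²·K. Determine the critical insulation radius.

r_cr = 3.04 cm

For a cylinder, r_cr = k_ins/h = 0.428/14.1 = 0.0304 m = 3.04 cm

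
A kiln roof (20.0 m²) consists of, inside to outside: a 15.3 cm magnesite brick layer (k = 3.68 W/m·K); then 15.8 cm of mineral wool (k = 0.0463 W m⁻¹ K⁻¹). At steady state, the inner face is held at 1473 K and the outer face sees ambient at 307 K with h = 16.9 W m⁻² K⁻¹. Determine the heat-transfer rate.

Q = 6.64 kW

Series thermal resistances, inner to outer:
  R_magnesite brick = L/(kA) = 0.153/(3.68·20.0) = 0.002079 K/W
  R_mineral wool = L/(kA) = 0.158/(0.0463·20.0) = 0.1706 K/W
  R_conv,out = 1/(hA) = 1/(16.9·20.0) = 0.002959 K/W
ΣR = 0.002079 + 0.1706 + 0.002959 = 0.1756 K/W
Q = ΔT/ΣR = (1473 K − 307 K)/0.1756 = 6640 W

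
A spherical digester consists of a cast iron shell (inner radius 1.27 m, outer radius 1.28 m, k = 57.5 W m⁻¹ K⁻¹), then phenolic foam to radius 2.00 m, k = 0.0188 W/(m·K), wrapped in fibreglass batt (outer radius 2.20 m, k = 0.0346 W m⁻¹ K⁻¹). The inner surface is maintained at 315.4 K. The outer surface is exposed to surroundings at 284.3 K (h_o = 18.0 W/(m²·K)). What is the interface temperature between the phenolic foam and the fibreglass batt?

Resistance network (inner→outer):
  R_cast iron = (1/1.27 − 1/1.28)/(4πk) = 0.006152/(4π·57.5) = 8.514×10^-6 K/W
  R_phenolic foam = (1/1.28 − 1/2.00)/(4πk) = 0.2812/(4π·0.0188) = 1.190 K/W
  R_fibreglass batt = (1/2.00 − 1/2.20)/(4πk) = 0.04545/(4π·0.0346) = 0.1045 K/W
  R_conv,out = 1/(4πr²h) = 1/(4π·2.20²·18.0) = 9.134×10^-4 K/W
ΣR = 8.514×10^-6 + 1.190 + 0.1045 + 9.134×10^-4 = 1.295 K/W
Q = ΔT/ΣR = (315.4 K − 284.3 K)/1.295 = 24.02 W
From the inner boundary to the phenolic foam/fibreglass batt interface, ΣR_partial = 1.190 K/W.
T_interface = T_in − Q·ΣR_partial = 315.4 K − (24.02)(1.190) = 286.8 K

T = 286.8 K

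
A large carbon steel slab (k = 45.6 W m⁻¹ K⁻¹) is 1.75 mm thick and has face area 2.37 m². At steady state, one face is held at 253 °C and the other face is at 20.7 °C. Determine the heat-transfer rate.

Q = kA·ΔT/L = 45.6 × 2.37 × |253 °C − 20.7 °C| / 0.00175 = 1.43×10^7 W

Q = 14300 kW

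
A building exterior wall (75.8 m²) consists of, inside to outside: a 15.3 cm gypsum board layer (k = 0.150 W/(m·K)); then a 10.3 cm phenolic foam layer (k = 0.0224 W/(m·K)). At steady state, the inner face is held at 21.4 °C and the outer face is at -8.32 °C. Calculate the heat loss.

Q = 401 W

Resistance network (inner→outer):
  R_gypsum board = L/(kA) = 0.153/(0.150·75.8) = 0.01346 K/W
  R_phenolic foam = L/(kA) = 0.103/(0.0224·75.8) = 0.06066 K/W
ΣR = 0.01346 + 0.06066 = 0.07412 K/W
Q = ΔT/ΣR = (21.4 °C − -8.32 °C)/0.07412 = 401 W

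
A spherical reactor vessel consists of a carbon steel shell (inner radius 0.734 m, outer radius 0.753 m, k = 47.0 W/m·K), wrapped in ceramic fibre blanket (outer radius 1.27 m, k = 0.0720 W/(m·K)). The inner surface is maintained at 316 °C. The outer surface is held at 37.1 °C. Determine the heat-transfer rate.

Q = 467 W

Treat each layer as a resistance in series:
  R_carbon steel = (1/0.734 − 1/0.753)/(4πk) = 0.03438/(4π·47.0) = 5.820×10^-5 K/W
  R_ceramic fibre blanket = (1/0.753 − 1/1.27)/(4πk) = 0.5406/(4π·0.0720) = 0.5975 K/W
ΣR = 5.820×10^-5 + 0.5975 = 0.5976 K/W
Q = ΔT/ΣR = (316 °C − 37.1 °C)/0.5976 = 467 W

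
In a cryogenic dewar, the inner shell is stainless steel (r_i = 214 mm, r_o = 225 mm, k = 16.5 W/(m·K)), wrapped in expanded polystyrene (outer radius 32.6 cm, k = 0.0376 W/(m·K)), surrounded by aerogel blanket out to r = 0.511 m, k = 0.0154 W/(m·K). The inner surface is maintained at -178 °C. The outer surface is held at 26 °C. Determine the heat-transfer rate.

Treat each layer as a resistance in series:
  R_stainless steel = (1/0.214 − 1/0.225)/(4πk) = 0.2285/(4π·16.5) = 0.001102 K/W
  R_expanded polystyrene = (1/0.225 − 1/0.326)/(4πk) = 1.377/(4π·0.0376) = 2.914 K/W
  R_aerogel blanket = (1/0.326 − 1/0.511)/(4πk) = 1.111/(4π·0.0154) = 5.739 K/W
ΣR = 0.001102 + 2.914 + 5.739 = 8.654 K/W
Q = ΔT/ΣR = (-178 °C − 26 °C)/8.654 = -23.6 W
(Negative Q ⇒ heat flows inward; heat gain = 23.6 W.)

Q = 23.6 W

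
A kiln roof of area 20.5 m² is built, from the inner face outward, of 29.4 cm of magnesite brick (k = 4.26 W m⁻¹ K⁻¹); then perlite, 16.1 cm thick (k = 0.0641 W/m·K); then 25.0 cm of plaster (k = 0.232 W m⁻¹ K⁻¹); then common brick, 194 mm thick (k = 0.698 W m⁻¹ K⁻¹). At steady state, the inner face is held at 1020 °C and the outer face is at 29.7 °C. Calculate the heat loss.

Treat each layer as a resistance in series:
  R_magnesite brick = L/(kA) = 0.294/(4.26·20.5) = 0.003367 K/W
  R_perlite = L/(kA) = 0.161/(0.0641·20.5) = 0.1225 K/W
  R_plaster = L/(kA) = 0.250/(0.232·20.5) = 0.05257 K/W
  R_common brick = L/(kA) = 0.194/(0.698·20.5) = 0.01356 K/W
ΣR = 0.003367 + 0.1225 + 0.05257 + 0.01356 = 0.1920 K/W
Q = ΔT/ΣR = (1020 °C − 29.7 °C)/0.1920 = 5160 W

Q = 5.16 kW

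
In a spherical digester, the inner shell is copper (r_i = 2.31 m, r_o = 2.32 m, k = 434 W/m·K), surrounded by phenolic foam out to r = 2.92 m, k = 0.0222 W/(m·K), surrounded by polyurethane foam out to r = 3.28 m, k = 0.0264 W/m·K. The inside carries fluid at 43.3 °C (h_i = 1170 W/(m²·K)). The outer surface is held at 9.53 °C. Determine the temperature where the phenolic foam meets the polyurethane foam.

Resistance network (inner→outer):
  R_conv,in = 1/(4πr²h) = 1/(4π·2.31²·1170) = 1.275×10^-5 K/W
  R_copper = (1/2.31 − 1/2.32)/(4πk) = 0.001866/(4π·434) = 3.421×10^-7 K/W
  R_phenolic foam = (1/2.32 − 1/2.92)/(4πk) = 0.08857/(4π·0.0222) = 0.3175 K/W
  R_polyurethane foam = (1/2.92 − 1/3.28)/(4πk) = 0.03759/(4π·0.0264) = 0.1133 K/W
ΣR = 1.275×10^-5 + 3.421×10^-7 + 0.3175 + 0.1133 = 0.4308 K/W
Q = ΔT/ΣR = (43.3 °C − 9.53 °C)/0.4308 = 78.39 W
From the inner boundary to the phenolic foam/polyurethane foam interface, ΣR_partial = 0.3175 K/W.
T_interface = T_in − Q·ΣR_partial = 43.3 °C − (78.39)(0.3175) = 18.4 °C

T = 18.4 °C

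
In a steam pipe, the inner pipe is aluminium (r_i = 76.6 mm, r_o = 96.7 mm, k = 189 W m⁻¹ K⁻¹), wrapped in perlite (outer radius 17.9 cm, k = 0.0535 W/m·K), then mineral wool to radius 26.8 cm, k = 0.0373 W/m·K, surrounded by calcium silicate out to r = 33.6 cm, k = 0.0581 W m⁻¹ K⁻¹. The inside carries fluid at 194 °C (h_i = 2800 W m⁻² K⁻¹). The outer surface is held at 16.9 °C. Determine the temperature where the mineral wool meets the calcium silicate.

T = 43.2 °C

Resistance network (inner→outer):
  R'_conv,in = 1/(2πr h) = 1/(2π·0.0766·2800) = 7.421×10^-4 m·K/W
  R'_aluminium = ln(0.0967/0.0766)/(2πk) = 0.2330/(2π·189) = 1.962×10^-4 m·K/W
  R'_perlite = ln(0.179/0.0967)/(2πk) = 0.6158/(2π·0.0535) = 1.832 m·K/W
  R'_mineral wool = ln(0.268/0.179)/(2πk) = 0.4036/(2π·0.0373) = 1.722 m·K/W
  R'_calcium silicate = ln(0.336/0.268)/(2πk) = 0.2261/(2π·0.0581) = 0.6194 m·K/W
ΣR = 7.421×10^-4 + 1.962×10^-4 + 1.832 + 1.722 + 0.6194 = 4.174 m·K/W
Q' = ΔT/ΣR = (194 °C − 16.9 °C)/4.174 = 42.43 W/m
From the inner boundary to the mineral wool/calcium silicate interface, ΣR_partial = 3.555 m·K/W.
T_interface = T_in − Q'·ΣR_partial = 194 °C − (42.43)(3.555) = 43.2 °C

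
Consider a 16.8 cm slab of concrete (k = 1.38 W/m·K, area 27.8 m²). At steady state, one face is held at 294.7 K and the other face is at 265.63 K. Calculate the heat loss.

Q = kA·ΔT/L = 1.38 × 27.8 × |294.7 K − 265.63 K| / 0.168 = 6640 W

Q = 6.64 kW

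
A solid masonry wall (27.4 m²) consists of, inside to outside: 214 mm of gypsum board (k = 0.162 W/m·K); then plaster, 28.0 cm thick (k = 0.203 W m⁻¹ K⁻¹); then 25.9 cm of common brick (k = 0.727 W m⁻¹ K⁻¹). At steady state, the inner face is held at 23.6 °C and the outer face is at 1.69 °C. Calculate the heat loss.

Q = 196 W

Series thermal resistances, inner to outer:
  R_gypsum board = L/(kA) = 0.214/(0.162·27.4) = 0.04821 K/W
  R_plaster = L/(kA) = 0.280/(0.203·27.4) = 0.05034 K/W
  R_common brick = L/(kA) = 0.259/(0.727·27.4) = 0.01300 K/W
ΣR = 0.04821 + 0.05034 + 0.01300 = 0.1116 K/W
Q = ΔT/ΣR = (23.6 °C − 1.69 °C)/0.1116 = 196 W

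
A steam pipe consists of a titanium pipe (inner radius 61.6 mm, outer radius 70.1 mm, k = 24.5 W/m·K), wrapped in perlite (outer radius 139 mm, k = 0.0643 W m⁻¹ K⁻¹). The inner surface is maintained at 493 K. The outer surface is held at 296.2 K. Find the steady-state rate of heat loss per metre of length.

Treat each layer as a resistance in series:
  R'_titanium = ln(0.0701/0.0616)/(2πk) = 0.1293/(2π·24.5) = 8.397×10^-4 m·K/W
  R'_perlite = ln(0.139/0.0701)/(2πk) = 0.6846/(2π·0.0643) = 1.694 m·K/W
ΣR = 8.397×10^-4 + 1.694 = 1.695 m·K/W
Q' = ΔT/ΣR = (493 K − 296.2 K)/1.695 = 116 W/m

Q' = 116 W/m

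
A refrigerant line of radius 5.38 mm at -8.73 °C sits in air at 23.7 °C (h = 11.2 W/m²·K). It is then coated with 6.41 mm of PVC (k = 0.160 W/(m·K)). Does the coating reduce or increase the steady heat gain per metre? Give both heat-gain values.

Critical radius for a cylinder: r_cr = k/h = 0.0143 m = 1.43 cm.
Outer radius after coating: r₂ = 0.00538 + 0.00641 = 0.01179 m.
Since r₁ < r_cr and r₂ ≤ r_cr, the coating moves toward the maximum at r_cr — heat gain rises.
Bare: R = 1/(2πr₁h) = 2.641 m·K/W; Q = 32.43/2.641 = 12.3 W/m.
Coated: R = R_cond + R_conv = 1.986 m·K/W; Q = 32.43/1.986 = 16.3 W/m.

increases: 12.3 → 16.3 W/m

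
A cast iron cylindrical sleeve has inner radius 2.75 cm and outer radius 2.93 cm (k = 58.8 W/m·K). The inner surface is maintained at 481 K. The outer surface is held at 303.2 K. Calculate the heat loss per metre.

Q' = 1.04×10^6 W/m

Q' = 2πk·ΔT/ln(r₂/r₁) = 2π × 58.8 × 177.8 / ln(0.0293/0.0275) = 1.04×10^6 W/m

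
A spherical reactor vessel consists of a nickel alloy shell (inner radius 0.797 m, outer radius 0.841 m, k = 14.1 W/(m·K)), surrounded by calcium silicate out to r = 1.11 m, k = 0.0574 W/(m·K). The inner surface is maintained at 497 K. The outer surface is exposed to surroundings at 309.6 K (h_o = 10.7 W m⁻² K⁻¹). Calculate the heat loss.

Q = 462 W

Resistance network (inner→outer):
  R_nickel alloy = (1/0.797 − 1/0.841)/(4πk) = 0.06564/(4π·14.1) = 3.705×10^-4 K/W
  R_calcium silicate = (1/0.841 − 1/1.11)/(4πk) = 0.2882/(4π·0.0574) = 0.3995 K/W
  R_conv,out = 1/(4πr²h) = 1/(4π·1.11²·10.7) = 0.006036 K/W
ΣR = 3.705×10^-4 + 0.3995 + 0.006036 = 0.4059 K/W
Q = ΔT/ΣR = (497 K − 309.6 K)/0.4059 = 462 W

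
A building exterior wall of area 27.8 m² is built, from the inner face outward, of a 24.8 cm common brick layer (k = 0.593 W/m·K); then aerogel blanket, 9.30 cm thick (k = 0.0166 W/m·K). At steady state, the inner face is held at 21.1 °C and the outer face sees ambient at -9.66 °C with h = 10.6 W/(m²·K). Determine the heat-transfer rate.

Q = 140 W

Series thermal resistances, inner to outer:
  R_common brick = L/(kA) = 0.248/(0.593·27.8) = 0.01504 K/W
  R_aerogel blanket = L/(kA) = 0.0930/(0.0166·27.8) = 0.2015 K/W
  R_conv,out = 1/(hA) = 1/(10.6·27.8) = 0.003394 K/W
ΣR = 0.01504 + 0.2015 + 0.003394 = 0.2199 K/W
Q = ΔT/ΣR = (21.1 °C − -9.66 °C)/0.2199 = 140 W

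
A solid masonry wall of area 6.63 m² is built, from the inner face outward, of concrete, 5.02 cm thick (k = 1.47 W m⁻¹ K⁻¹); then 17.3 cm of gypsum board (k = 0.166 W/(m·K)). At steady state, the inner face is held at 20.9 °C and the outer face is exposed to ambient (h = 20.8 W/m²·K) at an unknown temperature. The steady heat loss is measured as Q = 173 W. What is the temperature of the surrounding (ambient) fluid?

T_out = -8.44 °C

Series resistances:
  R_concrete = L/(kA) = 0.0502/(1.47·6.63) = 0.005151 K/W
  R_gypsum board = L/(kA) = 0.173/(0.166·6.63) = 0.1572 K/W
  R_conv,out = 1/(hA) = 1/(20.8·6.63) = 0.007251 K/W
ΣR = 0.1696 K/W
ΔT = Q·ΣR = 173 × 0.1696 = 29.34 K
Heat flows outward, so T_out = T_in − ΔT = 20.9 − 29.34 = -8.44 °C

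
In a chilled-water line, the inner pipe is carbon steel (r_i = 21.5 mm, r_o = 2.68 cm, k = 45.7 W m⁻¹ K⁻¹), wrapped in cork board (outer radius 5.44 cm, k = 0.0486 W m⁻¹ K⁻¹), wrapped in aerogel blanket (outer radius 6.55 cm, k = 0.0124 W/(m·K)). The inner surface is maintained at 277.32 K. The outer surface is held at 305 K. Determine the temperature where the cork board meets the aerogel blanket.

T = 291.0 K

Treat each layer as a resistance in series:
  R'_carbon steel = ln(0.0268/0.0215)/(2πk) = 0.2203/(2π·45.7) = 7.674×10^-4 m·K/W
  R'_cork board = ln(0.0544/0.0268)/(2πk) = 0.7080/(2π·0.0486) = 2.318 m·K/W
  R'_aerogel blanket = ln(0.0655/0.0544)/(2πk) = 0.1857/(2π·0.0124) = 2.383 m·K/W
ΣR = 7.674×10^-4 + 2.318 + 2.383 = 4.702 m·K/W
Q' = ΔT/ΣR = (277.32 K − 305 K)/4.702 = -5.887 W/m
From the inner boundary to the cork board/aerogel blanket interface, ΣR_partial = 2.319 m·K/W.
T_interface = T_in − Q'·ΣR_partial = 277.32 K − (-5.887)(2.319) = 291.0 K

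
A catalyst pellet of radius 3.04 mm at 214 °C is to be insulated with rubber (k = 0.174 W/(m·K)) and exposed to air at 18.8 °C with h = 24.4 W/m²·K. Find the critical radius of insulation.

For a sphere, r_cr = 2k_ins/h = 2·0.174/24.4 = 0.0143 m = 1.43 cm

r_cr = 1.43 cm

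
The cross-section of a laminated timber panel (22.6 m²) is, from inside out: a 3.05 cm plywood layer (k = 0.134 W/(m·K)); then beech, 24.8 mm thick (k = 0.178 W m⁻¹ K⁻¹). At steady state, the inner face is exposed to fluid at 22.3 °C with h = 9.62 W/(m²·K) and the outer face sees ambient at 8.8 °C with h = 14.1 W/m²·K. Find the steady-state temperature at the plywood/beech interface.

Resistance network (inner→outer):
  R_conv,in = 1/(hA) = 1/(9.62·22.6) = 0.004600 K/W
  R_plywood = L/(kA) = 0.0305/(0.134·22.6) = 0.01007 K/W
  R_beech = L/(kA) = 0.0248/(0.178·22.6) = 0.006165 K/W
  R_conv,out = 1/(hA) = 1/(14.1·22.6) = 0.003138 K/W
ΣR = 0.004600 + 0.01007 + 0.006165 + 0.003138 = 0.02397 K/W
Q = ΔT/ΣR = (22.3 °C − 8.8 °C)/0.02397 = 563.2 W
From the inner boundary to the plywood/beech interface, ΣR_partial = 0.01467 K/W.
T_interface = T_in − Q·ΣR_partial = 22.3 °C − (563.2)(0.01467) = 14.0 °C

T = 14.0 °C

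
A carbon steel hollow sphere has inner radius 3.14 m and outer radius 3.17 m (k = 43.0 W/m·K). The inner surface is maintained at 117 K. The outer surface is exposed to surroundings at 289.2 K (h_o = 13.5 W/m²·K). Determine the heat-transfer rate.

Q = 291 kW

Treat each layer as a resistance in series:
  R_carbon steel = (1/3.14 − 1/3.17)/(4πk) = 0.003014/(4π·43.0) = 5.578×10^-6 K/W
  R_conv,out = 1/(4πr²h) = 1/(4π·3.17²·13.5) = 5.866×10^-4 K/W
ΣR = 5.578×10^-6 + 5.866×10^-4 = 5.922×10^-4 K/W
Q = ΔT/ΣR = (117 K − 289.2 K)/5.922×10^-4 = -2.91×10^5 W
(Negative Q ⇒ heat flows inward; heat gain = 2.91×10^5 W.)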